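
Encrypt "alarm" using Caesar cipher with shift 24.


Word: "alarm"
Shift: 24
Each letter → (letter + shift) mod 26:
  'a' (0) + 24 = 24 → 'y'
  'l' (11) + 24 = 9 → 'j'
  'a' (0) + 24 = 24 → 'y'
  'r' (17) + 24 = 15 → 'p'
  'm' (12) + 24 = 10 → 'k'
Result = "yjypk"


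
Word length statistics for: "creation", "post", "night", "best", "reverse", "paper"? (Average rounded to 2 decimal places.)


Lengths: "creation"=8, "post"=4, "night"=5, "best"=4, "reverse"=7, "paper"=5
Sum = 33, Count = 6
Average = 33/6 = 5.50
= avg=5.50, min=4, max=8


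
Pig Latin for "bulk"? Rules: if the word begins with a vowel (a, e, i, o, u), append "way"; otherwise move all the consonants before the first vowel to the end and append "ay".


Word: "bulk"
Starts with consonant(s) → move to end, add 'ay'
Consonant cluster: "b"
Pig Latin = "ulkbay"


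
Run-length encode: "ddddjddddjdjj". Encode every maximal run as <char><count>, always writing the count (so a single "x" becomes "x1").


String: "ddddjddddjdjj"
Scanning for consecutive runs:
  'd' x 4
  'j' x 1
  'd' x 4
  'j' x 1
  'd' x 1
  'j' x 2
RLE = "d4j1d4j1d1j2"


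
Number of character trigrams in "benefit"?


Word: "benefit" (length 7)
Number of 3-grams = length - 3 + 1 = 7 - 3 + 1
= 5


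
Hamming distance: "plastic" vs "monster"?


Comparing character by character (same length = 7):
  Pos 0: 'p' vs 'm' !=
  Pos 1: 'l' vs 'o' !=
  Pos 2: 'a' vs 'n' !=
  Pos 3: 's' vs 's' =
  Pos 4: 't' vs 't' =
  Pos 5: 'i' vs 'e' !=
  Pos 6: 'c' vs 'r' !=
Hamming distance = 5


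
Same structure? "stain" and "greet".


Pattern of "stain": [0, 1, 2, 3, 4]
Pattern of "greet": [0, 1, 2, 2, 3]
Patterns do not match
Same pattern = No


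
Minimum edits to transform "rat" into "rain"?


Word 1: "rat" (length 3)
Word 2: "rain" (length 4)
One optimal edit sequence (insert/delete/substitute each cost 1):
  1. keep 'r'
  2. keep 'a'
  3. insert 'i'  (+1)
  4. substitute 't' -> 'n'  (+1)
Total edit operations: 2
Edit distance = 2


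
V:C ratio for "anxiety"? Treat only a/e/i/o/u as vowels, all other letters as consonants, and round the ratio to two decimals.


Word: "anxiety"
Vowels (a,e,i,o,u): 3
Consonants: 4
Ratio = 3/4
= 0.75


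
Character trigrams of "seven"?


Word: "seven" (length 5)
Number of trigrams = 5 - 3 + 1 = 3
  Position 0: "sev"
  Position 1: "eve"
  Position 2: "ven"
Trigrams = "sev", "eve", "ven"


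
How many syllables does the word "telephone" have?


Word: "telephone"
Syllable breakdown: tel | e | phone
Counting: 3 parts
= 3 syllables


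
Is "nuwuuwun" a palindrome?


Word: "nuwuuwun"
Reversed: "nuwuuwun"
Forward == Backward? nuwuuwun == nuwuuwun
Palindrome = Yes


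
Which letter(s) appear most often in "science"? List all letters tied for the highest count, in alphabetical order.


Word: "science"
Letter counts:
  'c': 2
  'e': 2
  'i': 1
  'n': 1
  's': 1
Maximum count = 2
Most frequent = 'c', 'e' (2 times each)


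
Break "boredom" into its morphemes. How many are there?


Word: "boredom"
Morphemes: bore / -dom
Each morpheme carries meaning
= 2 morphemes


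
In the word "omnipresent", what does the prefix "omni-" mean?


Prefix: omni-
As in: omnipresent -> omni- + present
Meaning = all


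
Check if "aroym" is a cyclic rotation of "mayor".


Word: "mayor", Candidate: "aroym"
Method: check if candidate is substring of word+word
"mayormayor" contains "aroym"? No
Is rotation = No


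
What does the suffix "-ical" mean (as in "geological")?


Suffix: -ical
Example: geological = geology + -ical, with a spelling change
Meaning = relating to


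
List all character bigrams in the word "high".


Word: "high" (length 4)
Number of bigrams = 4 - 2 + 1 = 3
  Position 0: "hi"
  Position 1: "ig"
  Position 2: "gh"
Bigrams = "hi", "ig", "gh"


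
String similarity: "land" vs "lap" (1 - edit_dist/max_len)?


Word 1: "land" (length 4)
Word 2: "lap" (length 3)
One optimal edit sequence:
  1. keep 'l'
  2. keep 'a'
  3. delete 'n'  (+1)
  4. substitute 'd' -> 'p'  (+1)
Edit distance = 2
Max length = max(4, 3) = 4
Similarity = 1 - 2/4
= 0.5000


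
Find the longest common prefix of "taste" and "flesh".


Word 1: "taste"
Word 2: "flesh"
Comparing from start:
  Pos 0: 't' != 'f' (stop)
LCP = "" (length 0)


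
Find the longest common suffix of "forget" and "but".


Word 1: "forget"
Word 2: "but"
Comparing from end:
  Pos -1: 't' == 't'
  Pos -2: 'e' != 'u' (stop)
LCS = "t" (length 1)


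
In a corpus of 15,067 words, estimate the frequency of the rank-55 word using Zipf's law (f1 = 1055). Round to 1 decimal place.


Zipf's law: f(r) = f(1) / r
f(1) = 1055
f(55) = 1055 / 55
= 19.2 occurrences


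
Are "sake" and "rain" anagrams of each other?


Word 1: "sake" → sorted: aeks
Word 2: "rain" → sorted: ainr
Same letters? aeks != ainr
Anagram = No


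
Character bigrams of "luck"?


Word: "luck" (length 4)
Number of bigrams = 4 - 2 + 1 = 3
  Position 0: "lu"
  Position 1: "uc"
  Position 2: "ck"
Bigrams = "lu", "uc", "ck"


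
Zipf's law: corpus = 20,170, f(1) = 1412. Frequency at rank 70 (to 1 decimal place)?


Zipf's law: f(r) = f(1) / r
f(1) = 1412
f(70) = 1412 / 70
= 20.2 occurrences


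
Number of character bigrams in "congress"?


Word: "congress" (length 8)
Number of 2-grams = length - 2 + 1 = 8 - 2 + 1
= 7


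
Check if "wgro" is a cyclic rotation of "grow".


Word: "grow", Candidate: "wgro"
Method: check if candidate is substring of word+word
"growgrow" contains "wgro"? Yes
Is rotation = Yes


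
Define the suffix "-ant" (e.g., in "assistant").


Suffix: -ant
Example: assistant (assist + -ant)
Meaning = one who / that which


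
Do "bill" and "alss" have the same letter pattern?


Pattern of "bill": [0, 1, 2, 2]
Pattern of "alss": [0, 1, 2, 2]
Patterns match
Same pattern = Yes


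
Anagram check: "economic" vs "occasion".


Word 1: "economic" → sorted: cceimnoo
Word 2: "occasion" → sorted: accinoos
Same letters? cceimnoo != accinoos
Anagram = No


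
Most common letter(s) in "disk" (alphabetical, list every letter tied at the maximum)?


Word: "disk"
Letter counts:
  'd': 1
  'i': 1
  'k': 1
  's': 1
Maximum count = 1
Most frequent = 'd', 'i', 'k', 's' (1 time each)


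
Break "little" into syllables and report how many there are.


Word: "little"
Syllable breakdown: lit / tle
Counting: 2 parts
= 2 syllables


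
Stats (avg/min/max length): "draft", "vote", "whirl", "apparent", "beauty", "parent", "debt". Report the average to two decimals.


Lengths: "draft"=5, "vote"=4, "whirl"=5, "apparent"=8, "beauty"=6, "parent"=6, "debt"=4
Sum = 38, Count = 7
Average = 38/7 = 5.43
= avg=5.43, min=4, max=8


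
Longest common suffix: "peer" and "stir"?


Word 1: "peer"
Word 2: "stir"
Comparing from end:
  Pos -1: 'r' == 'r'
  Pos -2: 'e' != 'i' (stop)
LCS = "r" (length 1)


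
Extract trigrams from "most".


Word: "most" (length 4)
Number of trigrams = 4 - 3 + 1 = 2
  Position 0: "mos"
  Position 1: "ost"
Trigrams = "mos", "ost"


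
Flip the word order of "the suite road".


Original: "the suite road"
Words (1..n): the | suite | road
Reversed (n..1): road | suite | the
Result = "road suite the"


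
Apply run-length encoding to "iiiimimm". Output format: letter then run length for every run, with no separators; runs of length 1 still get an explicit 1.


String: "iiiimimm"
Scanning for consecutive runs:
  'i' x 4
  'm' x 1
  'i' x 1
  'm' x 2
RLE = "i4m1i1m2"


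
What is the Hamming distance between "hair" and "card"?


Comparing character by character (same length = 4):
  Pos 0: 'h' vs 'c' !=
  Pos 1: 'a' vs 'a' =
  Pos 2: 'i' vs 'r' !=
  Pos 3: 'r' vs 'd' !=
Hamming distance = 3


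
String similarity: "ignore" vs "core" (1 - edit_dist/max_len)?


Word 1: "ignore" (length 6)
Word 2: "core" (length 4)
One optimal edit sequence:
  1. delete 'i'  (+1)
  2. delete 'g'  (+1)
  3. substitute 'n' -> 'c'  (+1)
  4. keep 'o'
  5. keep 'r'
  6. keep 'e'
Edit distance = 3
Max length = max(6, 4) = 6
Similarity = 1 - 3/6
= 0.5000


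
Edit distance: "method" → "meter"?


Word 1: "method" (length 6)
Word 2: "meter" (length 5)
One optimal edit sequence (insert/delete/substitute each cost 1):
  1. keep 'm'
  2. keep 'e'
  3. keep 't'
  4. delete 'h'  (+1)
  5. substitute 'o' -> 'e'  (+1)
  6. substitute 'd' -> 'r'  (+1)
Total edit operations: 3
Edit distance = 3


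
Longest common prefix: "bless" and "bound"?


Word 1: "bless"
Word 2: "bound"
Comparing from start:
  Pos 0: 'b' == 'b'
  Pos 1: 'l' != 'o' (stop)
LCP = "b" (length 1)


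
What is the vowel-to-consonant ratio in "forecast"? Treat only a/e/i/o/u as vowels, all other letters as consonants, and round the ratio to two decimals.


Word: "forecast"
Vowels (a,e,i,o,u): 3
Consonants: 5
Ratio = 3/5
= 0.60


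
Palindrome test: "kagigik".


Word: "kagigik"
Reversed: "kigigak"
Forward == Backward? kagigik != kigigak
Palindrome = No


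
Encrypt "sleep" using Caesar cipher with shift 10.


Word: "sleep"
Shift: 10
Each letter → (letter + shift) mod 26:
  's' (18) + 10 = 2 → 'c'
  'l' (11) + 10 = 21 → 'v'
  'e' (4) + 10 = 14 → 'o'
  'e' (4) + 10 = 14 → 'o'
  'p' (15) + 10 = 25 → 'z'
Result = "cvooz"


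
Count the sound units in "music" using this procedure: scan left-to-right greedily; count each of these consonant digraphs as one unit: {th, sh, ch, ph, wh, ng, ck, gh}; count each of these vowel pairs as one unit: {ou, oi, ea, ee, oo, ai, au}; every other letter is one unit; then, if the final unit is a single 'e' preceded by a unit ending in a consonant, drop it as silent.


Word: "music" (5 letters)
Left-to-right scan:
  [1] 'm' (letter)
  [2] 'u' (letter)
  [3] 's' (letter)
  [4] 'i' (letter)
  [5] 'c' (letter)
Units from scan: 5
Sound units = 5 units


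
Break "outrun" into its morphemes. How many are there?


Word: "outrun"
Morphemes: out- / run
Each morpheme carries meaning
= 2 morphemes


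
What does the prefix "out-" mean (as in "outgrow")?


Prefix: out-
Example: outgrow = out- + grow
Meaning = surpass


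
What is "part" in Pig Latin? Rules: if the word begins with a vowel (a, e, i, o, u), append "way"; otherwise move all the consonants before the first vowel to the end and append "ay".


Word: "part"
Starts with consonant(s) → move to end, add 'ay'
Consonant cluster: "p"
Pig Latin = "artpay"


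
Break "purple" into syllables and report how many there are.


Word: "purple"
Syllable breakdown: pur-ple
Counting: 2 parts
= 2 syllables


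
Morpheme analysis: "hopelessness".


Word: "hopelessness"
Morphemes: hope + -less + -ness
Each morpheme carries meaning
= 3 morphemes


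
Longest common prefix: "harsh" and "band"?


Word 1: "harsh"
Word 2: "band"
Comparing from start:
  Pos 0: 'h' != 'b' (stop)
LCP = "" (length 0)


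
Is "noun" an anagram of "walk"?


Word 1: "walk" → sorted: aklw
Word 2: "noun" → sorted: nnou
Same letters? aklw != nnou
Anagram = No


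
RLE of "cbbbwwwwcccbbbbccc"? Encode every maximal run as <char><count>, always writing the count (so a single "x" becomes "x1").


String: "cbbbwwwwcccbbbbccc"
Scanning for consecutive runs:
  'c' x 1
  'b' x 3
  'w' x 4
  'c' x 3
  'b' x 4
  'c' x 3
RLE = "c1b3w4c3b4c3"


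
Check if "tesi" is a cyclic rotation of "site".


Word: "site", Candidate: "tesi"
Method: check if candidate is substring of word+word
"sitesite" contains "tesi"? Yes
Is rotation = Yes


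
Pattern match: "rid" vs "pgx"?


Pattern of "rid": [0, 1, 2]
Pattern of "pgx": [0, 1, 2]
Patterns match
Same pattern = Yes


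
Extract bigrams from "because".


Word: "because" (length 7)
Number of bigrams = 7 - 2 + 1 = 6
  Position 0: "be"
  Position 1: "ec"
  Position 2: "ca"
  Position 3: "au"
  Position 4: "us"
  Position 5: "se"
Bigrams = "be", "ec", "ca", "au", "us", "se"


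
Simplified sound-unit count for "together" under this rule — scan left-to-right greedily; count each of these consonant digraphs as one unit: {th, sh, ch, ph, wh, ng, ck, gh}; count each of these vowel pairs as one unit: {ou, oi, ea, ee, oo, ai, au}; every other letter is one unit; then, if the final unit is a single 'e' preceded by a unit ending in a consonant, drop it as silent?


Word: "together" (8 letters)
Left-to-right scan:
  (1) 't' (letter)
  (2) 'o' (letter)
  (3) 'g' (letter)
  (4) 'e' (letter)
  (5) 'th' (digraph)
  (6) 'e' (letter)
  (7) 'r' (letter)
Units from scan: 7
Sound units = 7 units


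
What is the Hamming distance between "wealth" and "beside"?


Comparing character by character (same length = 6):
  Pos 0: 'w' vs 'b' !=
  Pos 1: 'e' vs 'e' =
  Pos 2: 'a' vs 's' !=
  Pos 3: 'l' vs 'i' !=
  Pos 4: 't' vs 'd' !=
  Pos 5: 'h' vs 'e' !=
Hamming distance = 5


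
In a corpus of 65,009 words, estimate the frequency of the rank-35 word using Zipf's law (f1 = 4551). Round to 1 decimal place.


Zipf's law: f(r) = f(1) / r
f(1) = 4551
f(35) = 4551 / 35
= 130.0 occurrences


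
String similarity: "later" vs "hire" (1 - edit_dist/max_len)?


Word 1: "later" (length 5)
Word 2: "hire" (length 4)
One optimal edit sequence:
  1. substitute 'l' -> 'h'  (+1)
  2. substitute 'a' -> 'i'  (+1)
  3. substitute 't' -> 'r'  (+1)
  4. keep 'e'
  5. delete 'r'  (+1)
Edit distance = 4
Max length = max(5, 4) = 5
Similarity = 1 - 4/5
= 0.2000


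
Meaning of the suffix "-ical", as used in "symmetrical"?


Suffix: -ical
Example: symmetrical (symmetry + -ical, with a spelling change)
Meaning = relating to


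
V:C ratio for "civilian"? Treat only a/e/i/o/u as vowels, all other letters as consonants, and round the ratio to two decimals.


Word: "civilian"
Vowels (a,e,i,o,u): 4
Consonants: 4
Ratio = 4/4
= 1.00


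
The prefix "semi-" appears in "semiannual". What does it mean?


Prefix: semi-
Example: semiannual = semi- + annual
Meaning = half


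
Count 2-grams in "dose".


Word: "dose" (length 4)
Number of 2-grams = length - 2 + 1 = 4 - 2 + 1
= 3


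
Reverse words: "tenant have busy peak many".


Original: "tenant have busy peak many"
Words (1..n): tenant | have | busy | peak | many
Reversed (n..1): many | peak | busy | have | tenant
Result = "many peak busy have tenant"


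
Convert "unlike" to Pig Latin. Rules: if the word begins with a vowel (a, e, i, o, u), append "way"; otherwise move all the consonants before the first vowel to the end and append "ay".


Word: "unlike"
Starts with vowel → add 'way'
Pig Latin = "unlikeway"


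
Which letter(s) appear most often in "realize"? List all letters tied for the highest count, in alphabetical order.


Word: "realize"
Letter counts:
  'a': 1
  'e': 2
  'i': 1
  'l': 1
  'r': 1
  'z': 1
Maximum count = 2
Most frequent = 'e' (2 times each)


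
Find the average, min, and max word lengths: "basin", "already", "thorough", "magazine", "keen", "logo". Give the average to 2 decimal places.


Lengths: "basin"=5, "already"=7, "thorough"=8, "magazine"=8, "keen"=4, "logo"=4
Sum = 36, Count = 6
Average = 36/6 = 6.00
= avg=6.00, min=4, max=8


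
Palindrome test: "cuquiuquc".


Word: "cuquiuquc"
Reversed: "cuquiuquc"
Forward == Backward? cuquiuquc == cuquiuquc
Palindrome = Yes


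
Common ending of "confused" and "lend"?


Word 1: "confused"
Word 2: "lend"
Comparing from end:
  Pos -1: 'd' == 'd'
  Pos -2: 'e' != 'n' (stop)
LCS = "d" (length 1)


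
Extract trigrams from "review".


Word: "review" (length 6)
Number of trigrams = 6 - 3 + 1 = 4
  Position 0: "rev"
  Position 1: "evi"
  Position 2: "vie"
  Position 3: "iew"
Trigrams = "rev", "evi", "vie", "iew"


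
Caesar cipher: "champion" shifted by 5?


Word: "champion"
Shift: 5
Each letter → (letter + shift) mod 26:
  'c' (2) + 5 = 7 → 'h'
  'h' (7) + 5 = 12 → 'm'
  'a' (0) + 5 = 5 → 'f'
  'm' (12) + 5 = 17 → 'r'
  'p' (15) + 5 = 20 → 'u'
  'i' (8) + 5 = 13 → 'n'
  'o' (14) + 5 = 19 → 't'
  'n' (13) + 5 = 18 → 's'
Result = "hmfrunts"


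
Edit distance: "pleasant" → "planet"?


Word 1: "pleasant" (length 8)
Word 2: "planet" (length 6)
One optimal edit sequence (insert/delete/substitute each cost 1):
  1. keep 'p'
  2. keep 'l'
  3. delete 'e'  (+1)
  4. keep 'a'
  5. delete 's'  (+1)
  6. substitute 'a' -> 'n'  (+1)
  7. substitute 'n' -> 'e'  (+1)
  8. keep 't'
Total edit operations: 4
Edit distance = 4


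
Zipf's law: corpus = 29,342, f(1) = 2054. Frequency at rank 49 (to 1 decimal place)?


Zipf's law: f(r) = f(1) / r
f(1) = 2054
f(49) = 2054 / 49
= 41.9 occurrences


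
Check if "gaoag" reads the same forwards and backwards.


Word: "gaoag"
Reversed: "gaoag"
Forward == Backward? gaoag == gaoag
Palindrome = Yes


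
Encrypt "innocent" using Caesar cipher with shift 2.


Word: "innocent"
Shift: 2
Each letter → (letter + shift) mod 26:
  'i' (8) + 2 = 10 → 'k'
  'n' (13) + 2 = 15 → 'p'
  'n' (13) + 2 = 15 → 'p'
  'o' (14) + 2 = 16 → 'q'
  'c' (2) + 2 = 4 → 'e'
  'e' (4) + 2 = 6 → 'g'
  'n' (13) + 2 = 15 → 'p'
  't' (19) + 2 = 21 → 'v'
Result = "kppqegpv"


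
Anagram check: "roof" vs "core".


Word 1: "roof" → sorted: foor
Word 2: "core" → sorted: ceor
Same letters? foor != ceor
Anagram = No


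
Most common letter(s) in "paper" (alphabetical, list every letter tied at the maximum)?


Word: "paper"
Letter counts:
  'a': 1
  'e': 1
  'p': 2
  'r': 1
Maximum count = 2
Most frequent = 'p' (2 times each)


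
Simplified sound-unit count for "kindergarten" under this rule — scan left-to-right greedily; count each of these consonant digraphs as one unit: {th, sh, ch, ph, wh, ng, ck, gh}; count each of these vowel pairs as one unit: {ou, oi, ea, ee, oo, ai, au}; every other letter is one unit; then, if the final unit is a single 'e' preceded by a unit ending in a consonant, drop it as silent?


Word: "kindergarten" (12 letters)
Left-to-right scan:
  (1) 'k' (letter)
  (2) 'i' (letter)
  (3) 'n' (letter)
  (4) 'd' (letter)
  (5) 'e' (letter)
  (6) 'r' (letter)
  (7) 'g' (letter)
  (8) 'a' (letter)
  (9) 'r' (letter)
  (10) 't' (letter)
  (11) 'e' (letter)
  (12) 'n' (letter)
Units from scan: 12
Sound units = 12 units


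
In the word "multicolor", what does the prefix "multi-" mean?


Prefix: multi-
Example: multicolor (multi- + color)
Meaning = many


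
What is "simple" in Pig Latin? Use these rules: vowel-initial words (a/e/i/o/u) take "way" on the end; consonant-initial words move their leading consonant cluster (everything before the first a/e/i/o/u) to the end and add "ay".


Word: "simple"
Starts with consonant(s) → move to end, add 'ay'
Consonant cluster: "s"
Pig Latin = "implesay"


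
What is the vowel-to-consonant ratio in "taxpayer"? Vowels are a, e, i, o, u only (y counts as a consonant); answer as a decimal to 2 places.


Word: "taxpayer"
Vowels (a,e,i,o,u): 3
Consonants: 5
Ratio = 3/5
= 0.60


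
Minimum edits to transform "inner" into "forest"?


Word 1: "inner" (length 5)
Word 2: "forest" (length 6)
One optimal edit sequence (insert/delete/substitute each cost 1):
  1. substitute 'i' -> 'f'  (+1)
  2. substitute 'n' -> 'o'  (+1)
  3. substitute 'n' -> 'r'  (+1)
  4. keep 'e'
  5. insert 's'  (+1)
  6. substitute 'r' -> 't'  (+1)
Total edit operations: 5
Edit distance = 5


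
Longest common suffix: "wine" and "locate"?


Word 1: "wine"
Word 2: "locate"
Comparing from end:
  Pos -1: 'e' == 'e'
  Pos -2: 'n' != 't' (stop)
LCS = "e" (length 1)


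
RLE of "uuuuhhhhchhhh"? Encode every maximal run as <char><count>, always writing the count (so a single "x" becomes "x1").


String: "uuuuhhhhchhhh"
Scanning for consecutive runs:
  'u' x 4
  'h' x 4
  'c' x 1
  'h' x 4
RLE = "u4h4c1h4"


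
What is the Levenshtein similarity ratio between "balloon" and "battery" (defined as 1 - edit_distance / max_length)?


Word 1: "balloon" (length 7)
Word 2: "battery" (length 7)
One optimal edit sequence:
  1. keep 'b'
  2. keep 'a'
  3. substitute 'l' -> 't'  (+1)
  4. substitute 'l' -> 't'  (+1)
  5. substitute 'o' -> 'e'  (+1)
  6. substitute 'o' -> 'r'  (+1)
  7. substitute 'n' -> 'y'  (+1)
Edit distance = 5
Max length = max(7, 7) = 7
Similarity = 1 - 5/7
= 0.2857


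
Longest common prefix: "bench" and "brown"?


Word 1: "bench"
Word 2: "brown"
Comparing from start:
  Pos 0: 'b' == 'b'
  Pos 1: 'e' != 'r' (stop)
LCP = "b" (length 1)


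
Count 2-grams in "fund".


Word: "fund" (length 4)
Number of 2-grams = length - 2 + 1 = 4 - 2 + 1
= 3


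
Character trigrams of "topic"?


Word: "topic" (length 5)
Number of trigrams = 5 - 3 + 1 = 3
  Position 0: "top"
  Position 1: "opi"
  Position 2: "pic"
Trigrams = "top", "opi", "pic"


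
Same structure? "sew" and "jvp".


Pattern of "sew": [0, 1, 2]
Pattern of "jvp": [0, 1, 2]
Patterns match
Same pattern = Yes


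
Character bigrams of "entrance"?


Word: "entrance" (length 8)
Number of bigrams = 8 - 2 + 1 = 7
  Position 0: "en"
  Position 1: "nt"
  Position 2: "tr"
  Position 3: "ra"
  Position 4: "an"
  Position 5: "nc"
  Position 6: "ce"
Bigrams = "en", "nt", "tr", "ra", "an", "nc", "ce"


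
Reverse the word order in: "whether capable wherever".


Original: "whether capable wherever"
Words (1..n): whether | capable | wherever
Reversed (n..1): wherever | capable | whether
Result = "wherever capable whether"


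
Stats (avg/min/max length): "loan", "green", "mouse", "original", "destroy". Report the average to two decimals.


Lengths: "loan"=4, "green"=5, "mouse"=5, "original"=8, "destroy"=7
Sum = 29, Count = 5
Average = 29/5 = 5.80
= avg=5.80, min=4, max=8


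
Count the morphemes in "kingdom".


Word: "kingdom"
Morphemes: king | -dom
Each morpheme carries meaning
= 2 morphemes


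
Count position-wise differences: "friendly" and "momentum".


Comparing character by character (same length = 8):
  Pos 0: 'f' vs 'm' !=
  Pos 1: 'r' vs 'o' !=
  Pos 2: 'i' vs 'm' !=
  Pos 3: 'e' vs 'e' =
  Pos 4: 'n' vs 'n' =
  Pos 5: 'd' vs 't' !=
  Pos 6: 'l' vs 'u' !=
  Pos 7: 'y' vs 'm' !=
Hamming distance = 6


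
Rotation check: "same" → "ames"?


Word: "same", Candidate: "ames"
Method: check if candidate is substring of word+word
"samesame" contains "ames"? Yes
Is rotation = Yes


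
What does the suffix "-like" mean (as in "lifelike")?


Suffix: -like
Example: lifelike = life + -like
Meaning = resembling


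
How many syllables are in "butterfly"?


Word: "butterfly"
Syllable breakdown: but | ter | fly
Counting: 3 parts
= 3 syllables


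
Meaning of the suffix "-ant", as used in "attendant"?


Suffix: -ant
As in: attendant -> attend + -ant
Meaning = one who / that which


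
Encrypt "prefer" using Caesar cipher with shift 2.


Word: "prefer"
Shift: 2
Each letter → (letter + shift) mod 26:
  'p' (15) + 2 = 17 → 'r'
  'r' (17) + 2 = 19 → 't'
  'e' (4) + 2 = 6 → 'g'
  'f' (5) + 2 = 7 → 'h'
  'e' (4) + 2 = 6 → 'g'
  'r' (17) + 2 = 19 → 't'
Result = "rtghgt"


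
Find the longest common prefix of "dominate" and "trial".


Word 1: "dominate"
Word 2: "trial"
Comparing from start:
  Pos 0: 'd' != 't' (stop)
LCP = "" (length 0)


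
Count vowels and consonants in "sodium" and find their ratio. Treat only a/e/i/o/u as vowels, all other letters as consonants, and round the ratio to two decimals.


Word: "sodium"
Vowels (a,e,i,o,u): 3
Consonants: 3
Ratio = 3/3
= 1.00


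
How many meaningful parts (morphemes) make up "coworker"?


Word: "coworker"
Morphemes: co- / work / -er
Each morpheme carries meaning
= 3 morphemes


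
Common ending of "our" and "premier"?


Word 1: "our"
Word 2: "premier"
Comparing from end:
  Pos -1: 'r' == 'r'
  Pos -2: 'u' != 'e' (stop)
LCS = "r" (length 1)


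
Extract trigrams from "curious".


Word: "curious" (length 7)
Number of trigrams = 7 - 3 + 1 = 5
  Position 0: "cur"
  Position 1: "uri"
  Position 2: "rio"
  Position 3: "iou"
  Position 4: "ous"
Trigrams = "cur", "uri", "rio", "iou", "ous"


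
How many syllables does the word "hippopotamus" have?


Word: "hippopotamus"
Syllable breakdown: hip | po | pot | a | mus
Counting: 5 parts
= 5 syllables


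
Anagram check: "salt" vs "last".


Word 1: "salt" → sorted: alst
Word 2: "last" → sorted: alst
Same letters? alst == alst
Anagram = Yes


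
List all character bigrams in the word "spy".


Word: "spy" (length 3)
Number of bigrams = 3 - 2 + 1 = 2
  Position 0: "sp"
  Position 1: "py"
Bigrams = "sp", "py"


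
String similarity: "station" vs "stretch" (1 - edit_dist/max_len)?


Word 1: "station" (length 7)
Word 2: "stretch" (length 7)
One optimal edit sequence:
  1. keep 's'
  2. keep 't'
  3. substitute 'a' -> 'r'  (+1)
  4. substitute 't' -> 'e'  (+1)
  5. substitute 'i' -> 't'  (+1)
  6. substitute 'o' -> 'c'  (+1)
  7. substitute 'n' -> 'h'  (+1)
Edit distance = 5
Max length = max(7, 7) = 7
Similarity = 1 - 5/7
= 0.2857


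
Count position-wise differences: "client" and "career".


Comparing character by character (same length = 6):
  Pos 0: 'c' vs 'c' =
  Pos 1: 'l' vs 'a' !=
  Pos 2: 'i' vs 'r' !=
  Pos 3: 'e' vs 'e' =
  Pos 4: 'n' vs 'e' !=
  Pos 5: 't' vs 'r' !=
Hamming distance = 4


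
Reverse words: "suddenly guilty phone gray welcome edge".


Original: "suddenly guilty phone gray welcome edge"
Words (1..n): suddenly | guilty | phone | gray | welcome | edge
Reversed (n..1): edge | welcome | gray | phone | guilty | suddenly
Result = "edge welcome gray phone guilty suddenly"


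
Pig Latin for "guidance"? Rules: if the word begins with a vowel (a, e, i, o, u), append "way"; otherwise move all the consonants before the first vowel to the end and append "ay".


Word: "guidance"
Starts with consonant(s) → move to end, add 'ay'
Consonant cluster: "g"
Pig Latin = "uidancegay"


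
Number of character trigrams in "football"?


Word: "football" (length 8)
Number of 3-grams = length - 3 + 1 = 8 - 3 + 1
= 6


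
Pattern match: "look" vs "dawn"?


Pattern of "look": [0, 1, 1, 2]
Pattern of "dawn": [0, 1, 2, 3]
Patterns do not match
Same pattern = No


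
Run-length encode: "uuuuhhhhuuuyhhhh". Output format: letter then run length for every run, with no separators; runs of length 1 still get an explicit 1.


String: "uuuuhhhhuuuyhhhh"
Scanning for consecutive runs:
  'u' x 4
  'h' x 4
  'u' x 3
  'y' x 1
  'h' x 4
RLE = "u4h4u3y1h4"


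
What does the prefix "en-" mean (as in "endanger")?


Prefix: en-
Example: endanger = en- + danger
Meaning = cause to / put into


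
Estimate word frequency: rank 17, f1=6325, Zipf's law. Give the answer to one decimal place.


Zipf's law: f(r) = f(1) / r
f(1) = 6325
f(17) = 6325 / 17
= 372.1 occurrences


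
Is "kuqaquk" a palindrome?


Word: "kuqaquk"
Reversed: "kuqaquk"
Forward == Backward? kuqaquk == kuqaquk
Palindrome = Yes


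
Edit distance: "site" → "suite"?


Word 1: "site" (length 4)
Word 2: "suite" (length 5)
One optimal edit sequence (insert/delete/substitute each cost 1):
  1. keep 's'
  2. insert 'u'  (+1)
  3. keep 'i'
  4. keep 't'
  5. keep 'e'
Total edit operations: 1
Edit distance = 1


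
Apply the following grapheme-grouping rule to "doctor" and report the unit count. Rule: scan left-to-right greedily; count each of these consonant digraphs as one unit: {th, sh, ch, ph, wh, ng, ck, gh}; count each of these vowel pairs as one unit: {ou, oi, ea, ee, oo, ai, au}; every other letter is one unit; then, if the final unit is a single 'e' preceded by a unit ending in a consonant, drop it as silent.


Word: "doctor" (6 letters)
Left-to-right scan:
  [1] 'd' (letter)
  [2] 'o' (letter)
  [3] 'c' (letter)
  [4] 't' (letter)
  [5] 'o' (letter)
  [6] 'r' (letter)
Units from scan: 6
Sound units = 6 units


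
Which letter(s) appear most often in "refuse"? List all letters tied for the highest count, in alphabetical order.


Word: "refuse"
Letter counts:
  'e': 2
  'f': 1
  'r': 1
  's': 1
  'u': 1
Maximum count = 2
Most frequent = 'e' (2 times each)


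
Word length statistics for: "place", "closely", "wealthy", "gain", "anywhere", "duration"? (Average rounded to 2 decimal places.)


Lengths: "place"=5, "closely"=7, "wealthy"=7, "gain"=4, "anywhere"=8, "duration"=8
Sum = 39, Count = 6
Average = 39/6 = 6.50
= avg=6.50, min=4, max=8


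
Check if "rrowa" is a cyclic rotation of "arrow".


Word: "arrow", Candidate: "rrowa"
Method: check if candidate is substring of word+word
"arrowarrow" contains "rrowa"? Yes
Is rotation = Yes


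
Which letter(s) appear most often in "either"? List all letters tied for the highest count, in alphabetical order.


Word: "either"
Letter counts:
  'e': 2
  'h': 1
  'i': 1
  'r': 1
  't': 1
Maximum count = 2
Most frequent = 'e' (2 times each)


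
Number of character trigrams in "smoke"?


Word: "smoke" (length 5)
Number of 3-grams = length - 3 + 1 = 5 - 3 + 1
= 3


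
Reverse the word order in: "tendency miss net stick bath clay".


Original: "tendency miss net stick bath clay"
Words (1..n): tendency | miss | net | stick | bath | clay
Reversed (n..1): clay | bath | stick | net | miss | tendency
Result = "clay bath stick net miss tendency"


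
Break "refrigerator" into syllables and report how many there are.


Word: "refrigerator"
Syllable breakdown: re | frig | er | a | tor
Counting: 5 parts
= 5 syllables


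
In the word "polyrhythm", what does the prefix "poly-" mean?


Prefix: poly-
As in: polyrhythm -> poly- + rhythm
Meaning = many


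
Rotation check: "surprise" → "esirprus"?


Word: "surprise", Candidate: "esirprus"
Method: check if candidate is substring of word+word
"surprisesurprise" contains "esirprus"? No
Is rotation = No


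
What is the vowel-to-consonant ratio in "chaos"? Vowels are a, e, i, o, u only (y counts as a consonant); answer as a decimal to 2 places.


Word: "chaos"
Vowels (a,e,i,o,u): 2
Consonants: 3
Ratio = 2/3
= 0.67


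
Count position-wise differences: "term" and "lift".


Comparing character by character (same length = 4):
  Pos 0: 't' vs 'l' !=
  Pos 1: 'e' vs 'i' !=
  Pos 2: 'r' vs 'f' !=
  Pos 3: 'm' vs 't' !=
Hamming distance = 4


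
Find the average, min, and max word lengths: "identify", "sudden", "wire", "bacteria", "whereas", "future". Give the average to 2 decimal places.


Lengths: "identify"=8, "sudden"=6, "wire"=4, "bacteria"=8, "whereas"=7, "future"=6
Sum = 39, Count = 6
Average = 39/6 = 6.50
= avg=6.50, min=4, max=8


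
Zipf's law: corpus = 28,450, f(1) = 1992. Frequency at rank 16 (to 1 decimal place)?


Zipf's law: f(r) = f(1) / r
f(1) = 1992
f(16) = 1992 / 16
= 124.5 occurrences


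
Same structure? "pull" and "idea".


Pattern of "pull": [0, 1, 2, 2]
Pattern of "idea": [0, 1, 2, 3]
Patterns do not match
Same pattern = No


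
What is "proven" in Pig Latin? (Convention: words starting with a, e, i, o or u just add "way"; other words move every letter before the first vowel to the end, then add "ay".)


Word: "proven"
Starts with consonant(s) → move to end, add 'ay'
Consonant cluster: "pr"
Pig Latin = "ovenpray"


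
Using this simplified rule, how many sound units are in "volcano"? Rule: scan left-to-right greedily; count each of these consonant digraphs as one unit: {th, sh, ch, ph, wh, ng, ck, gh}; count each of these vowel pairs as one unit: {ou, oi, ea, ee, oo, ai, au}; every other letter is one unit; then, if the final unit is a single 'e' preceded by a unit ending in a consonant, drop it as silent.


Word: "volcano" (7 letters)
Left-to-right scan:
  [1] 'v' (letter)
  [2] 'o' (letter)
  [3] 'l' (letter)
  [4] 'c' (letter)
  [5] 'a' (letter)
  [6] 'n' (letter)
  [7] 'o' (letter)
Units from scan: 7
Sound units = 7 units


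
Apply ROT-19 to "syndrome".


Word: "syndrome"
Shift: 19
Each letter → (letter + shift) mod 26:
  's' (18) + 19 = 11 → 'l'
  'y' (24) + 19 = 17 → 'r'
  'n' (13) + 19 = 6 → 'g'
  'd' (3) + 19 = 22 → 'w'
  'r' (17) + 19 = 10 → 'k'
  'o' (14) + 19 = 7 → 'h'
  'm' (12) + 19 = 5 → 'f'
  'e' (4) + 19 = 23 → 'x'
Result = "lrgwkhfx"


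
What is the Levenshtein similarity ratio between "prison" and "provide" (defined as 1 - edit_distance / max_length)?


Word 1: "prison" (length 6)
Word 2: "provide" (length 7)
One optimal edit sequence:
  1. keep 'p'
  2. keep 'r'
  3. insert 'o'  (+1)
  4. substitute 'i' -> 'v'  (+1)
  5. substitute 's' -> 'i'  (+1)
  6. substitute 'o' -> 'd'  (+1)
  7. substitute 'n' -> 'e'  (+1)
Edit distance = 5
Max length = max(6, 7) = 7
Similarity = 1 - 5/7
= 0.2857


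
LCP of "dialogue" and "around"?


Word 1: "dialogue"
Word 2: "around"
Comparing from start:
  Pos 0: 'd' != 'a' (stop)
LCP = "" (length 0)


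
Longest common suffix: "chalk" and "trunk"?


Word 1: "chalk"
Word 2: "trunk"
Comparing from end:
  Pos -1: 'k' == 'k'
  Pos -2: 'l' != 'n' (stop)
LCS = "k" (length 1)


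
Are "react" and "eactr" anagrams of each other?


Word 1: "react" → sorted: acert
Word 2: "eactr" → sorted: acert
Same letters? acert == acert
Anagram = Yes


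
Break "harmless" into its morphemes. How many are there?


Word: "harmless"
Morphemes: harm | -less
Each morpheme carries meaning
= 2 morphemes


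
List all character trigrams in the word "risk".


Word: "risk" (length 4)
Number of trigrams = 4 - 3 + 1 = 2
  Position 0: "ris"
  Position 1: "isk"
Trigrams = "ris", "isk"


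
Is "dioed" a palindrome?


Word: "dioed"
Reversed: "deoid"
Forward == Backward? dioed != deoid
Palindrome = No


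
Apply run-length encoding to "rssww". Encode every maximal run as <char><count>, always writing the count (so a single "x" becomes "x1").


String: "rssww"
Scanning for consecutive runs:
  'r' x 1
  's' x 2
  'w' x 2
RLE = "r1s2w2"


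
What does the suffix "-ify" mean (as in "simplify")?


Suffix: -ify
As in: simplify -> simple + -ify, with a spelling change
Meaning = to make


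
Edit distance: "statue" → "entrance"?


Word 1: "statue" (length 6)
Word 2: "entrance" (length 8)
One optimal edit sequence (insert/delete/substitute each cost 1):
  1. insert 'e'  (+1)
  2. substitute 's' -> 'n'  (+1)
  3. keep 't'
  4. insert 'r'  (+1)
  5. keep 'a'
  6. substitute 't' -> 'n'  (+1)
  7. substitute 'u' -> 'c'  (+1)
  8. keep 'e'
Total edit operations: 5
Edit distance = 5


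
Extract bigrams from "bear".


Word: "bear" (length 4)
Number of bigrams = 4 - 2 + 1 = 3
  Position 0: "be"
  Position 1: "ea"
  Position 2: "ar"
Bigrams = "be", "ea", "ar"


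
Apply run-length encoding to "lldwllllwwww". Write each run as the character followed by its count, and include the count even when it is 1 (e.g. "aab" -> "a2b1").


String: "lldwllllwwww"
Scanning for consecutive runs:
  'l' x 2
  'd' x 1
  'w' x 1
  'l' x 4
  'w' x 4
RLE = "l2d1w1l4w4"


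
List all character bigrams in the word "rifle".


Word: "rifle" (length 5)
Number of bigrams = 5 - 2 + 1 = 4
  Position 0: "ri"
  Position 1: "if"
  Position 2: "fl"
  Position 3: "le"
Bigrams = "ri", "if", "fl", "le"


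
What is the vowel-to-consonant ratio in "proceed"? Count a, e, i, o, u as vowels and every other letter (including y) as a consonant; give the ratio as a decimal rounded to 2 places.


Word: "proceed"
Vowels (a,e,i,o,u): 3
Consonants: 4
Ratio = 3/4
= 0.75


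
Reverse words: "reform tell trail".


Original: "reform tell trail"
Words (1..n): reform | tell | trail
Reversed (n..1): trail | tell | reform
Result = "trail tell reform"


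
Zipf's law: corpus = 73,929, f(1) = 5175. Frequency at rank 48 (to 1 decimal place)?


Zipf's law: f(r) = f(1) / r
f(1) = 5175
f(48) = 5175 / 48
= 107.8 occurrences


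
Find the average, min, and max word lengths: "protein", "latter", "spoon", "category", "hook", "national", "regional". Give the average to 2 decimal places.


Lengths: "protein"=7, "latter"=6, "spoon"=5, "category"=8, "hook"=4, "national"=8, "regional"=8
Sum = 46, Count = 7
Average = 46/7 = 6.57
= avg=6.57, min=4, max=8


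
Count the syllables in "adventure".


Word: "adventure"
Syllable breakdown: ad-ven-ture
Counting: 3 parts
= 3 syllables


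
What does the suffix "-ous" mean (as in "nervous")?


Suffix: -ous
Example: nervous = nerve + -ous, with a spelling change
Meaning = having quality of


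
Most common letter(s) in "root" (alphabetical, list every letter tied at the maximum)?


Word: "root"
Letter counts:
  'o': 2
  'r': 1
  't': 1
Maximum count = 2
Most frequent = 'o' (2 times each)


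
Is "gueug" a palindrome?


Word: "gueug"
Reversed: "gueug"
Forward == Backward? gueug == gueug
Palindrome = Yes


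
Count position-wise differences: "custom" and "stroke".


Comparing character by character (same length = 6):
  Pos 0: 'c' vs 's' !=
  Pos 1: 'u' vs 't' !=
  Pos 2: 's' vs 'r' !=
  Pos 3: 't' vs 'o' !=
  Pos 4: 'o' vs 'k' !=
  Pos 5: 'm' vs 'e' !=
Hamming distance = 6


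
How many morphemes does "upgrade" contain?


Word: "upgrade"
Morphemes: up- / grade
Each morpheme carries meaning
= 2 morphemes


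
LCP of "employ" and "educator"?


Word 1: "employ"
Word 2: "educator"
Comparing from start:
  Pos 0: 'e' == 'e'
  Pos 1: 'm' != 'd' (stop)
LCP = "e" (length 1)


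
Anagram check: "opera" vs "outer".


Word 1: "opera" → sorted: aeopr
Word 2: "outer" → sorted: eortu
Same letters? aeopr != eortu
Anagram = No


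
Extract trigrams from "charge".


Word: "charge" (length 6)
Number of trigrams = 6 - 3 + 1 = 4
  Position 0: "cha"
  Position 1: "har"
  Position 2: "arg"
  Position 3: "rge"
Trigrams = "cha", "har", "arg", "rge"


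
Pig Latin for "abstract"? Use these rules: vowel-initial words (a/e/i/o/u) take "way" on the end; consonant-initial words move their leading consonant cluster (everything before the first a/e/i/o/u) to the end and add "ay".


Word: "abstract"
Starts with vowel → add 'way'
Pig Latin = "abstractway"


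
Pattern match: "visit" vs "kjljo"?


Pattern of "visit": [0, 1, 2, 1, 3]
Pattern of "kjljo": [0, 1, 2, 1, 3]
Patterns match
Same pattern = Yes


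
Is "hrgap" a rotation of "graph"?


Word: "graph", Candidate: "hrgap"
Method: check if candidate is substring of word+word
"graphgraph" contains "hrgap"? No
Is rotation = No


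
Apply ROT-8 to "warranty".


Word: "warranty"
Shift: 8
Each letter → (letter + shift) mod 26:
  'w' (22) + 8 = 4 → 'e'
  'a' (0) + 8 = 8 → 'i'
  'r' (17) + 8 = 25 → 'z'
  'r' (17) + 8 = 25 → 'z'
  'a' (0) + 8 = 8 → 'i'
  'n' (13) + 8 = 21 → 'v'
  't' (19) + 8 = 1 → 'b'
  'y' (24) + 8 = 6 → 'g'
Result = "eizzivbg"


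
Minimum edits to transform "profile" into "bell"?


Word 1: "profile" (length 7)
Word 2: "bell" (length 4)
One optimal edit sequence (insert/delete/substitute each cost 1):
  1. delete 'p'  (+1)
  2. delete 'r'  (+1)
  3. delete 'o'  (+1)
  4. substitute 'f' -> 'b'  (+1)
  5. substitute 'i' -> 'e'  (+1)
  6. keep 'l'
  7. substitute 'e' -> 'l'  (+1)
Total edit operations: 6
Edit distance = 6


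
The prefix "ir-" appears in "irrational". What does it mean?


Prefix: ir-
Example: irrational (ir- + rational)
Meaning = not


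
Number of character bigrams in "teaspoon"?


Word: "teaspoon" (length 8)
Number of 2-grams = length - 2 + 1 = 8 - 2 + 1
= 7


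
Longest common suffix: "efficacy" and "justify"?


Word 1: "efficacy"
Word 2: "justify"
Comparing from end:
  Pos -1: 'y' == 'y'
  Pos -2: 'c' != 'f' (stop)
LCS = "y" (length 1)


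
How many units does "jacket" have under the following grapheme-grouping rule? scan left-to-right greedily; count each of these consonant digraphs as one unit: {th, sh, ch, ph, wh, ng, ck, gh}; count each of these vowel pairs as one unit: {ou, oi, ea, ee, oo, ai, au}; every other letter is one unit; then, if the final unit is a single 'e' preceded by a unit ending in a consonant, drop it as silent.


Word: "jacket" (6 letters)
Left-to-right scan:
  [1] 'j' (letter)
  [2] 'a' (letter)
  [3] 'ck' (digraph)
  [4] 'e' (letter)
  [5] 't' (letter)
Units from scan: 5
Sound units = 5 units
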